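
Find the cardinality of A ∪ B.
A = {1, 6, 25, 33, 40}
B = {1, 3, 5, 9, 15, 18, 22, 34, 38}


Set A = {1, 6, 25, 33, 40}, |A| = 5
Set B = {1, 3, 5, 9, 15, 18, 22, 34, 38}, |B| = 9
A ∩ B = {1}, |A ∩ B| = 1
|A ∪ B| = |A| + |B| - |A ∩ B| = 5 + 9 - 1 = 13

13


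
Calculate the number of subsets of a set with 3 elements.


The set has 3 elements.
The power set contains all possible subsets.
|P(A)| = 2^|A| = 2^3 = 8

8


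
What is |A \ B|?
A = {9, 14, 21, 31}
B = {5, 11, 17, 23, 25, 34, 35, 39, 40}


Set A = {9, 14, 21, 31}
Set B = {5, 11, 17, 23, 25, 34, 35, 39, 40}
A \ B = {9, 14, 21, 31}
|A \ B| = 4

4


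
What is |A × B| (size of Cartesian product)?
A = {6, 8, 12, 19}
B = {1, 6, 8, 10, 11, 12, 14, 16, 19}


Set A = {6, 8, 12, 19} has 4 elements.
Set B = {1, 6, 8, 10, 11, 12, 14, 16, 19} has 9 elements.
|A × B| = |A| × |B| = 4 × 9 = 36

36


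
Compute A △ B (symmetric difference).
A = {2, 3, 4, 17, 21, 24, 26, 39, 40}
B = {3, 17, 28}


Set A = {2, 3, 4, 17, 21, 24, 26, 39, 40}
Set B = {3, 17, 28}
A △ B = (A \ B) ∪ (B \ A)
Elements in A but not B: {2, 4, 21, 24, 26, 39, 40}
Elements in B but not A: {28}
A △ B = {2, 4, 21, 24, 26, 28, 39, 40}

{2, 4, 21, 24, 26, 28, 39, 40}


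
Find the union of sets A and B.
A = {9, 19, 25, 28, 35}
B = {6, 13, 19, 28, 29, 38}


Set A = {9, 19, 25, 28, 35}
Set B = {6, 13, 19, 28, 29, 38}
A ∪ B includes all elements in either set.
Elements from A: {9, 19, 25, 28, 35}
Elements from B not already included: {6, 13, 29, 38}
A ∪ B = {6, 9, 13, 19, 25, 28, 29, 35, 38}

{6, 9, 13, 19, 25, 28, 29, 35, 38}


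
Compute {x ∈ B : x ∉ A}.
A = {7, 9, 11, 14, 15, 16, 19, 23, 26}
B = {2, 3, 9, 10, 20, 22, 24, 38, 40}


Set A = {7, 9, 11, 14, 15, 16, 19, 23, 26}
Set B = {2, 3, 9, 10, 20, 22, 24, 38, 40}
Check each element of B against A:
2 ∉ A (include), 3 ∉ A (include), 9 ∈ A, 10 ∉ A (include), 20 ∉ A (include), 22 ∉ A (include), 24 ∉ A (include), 38 ∉ A (include), 40 ∉ A (include)
Elements of B not in A: {2, 3, 10, 20, 22, 24, 38, 40}

{2, 3, 10, 20, 22, 24, 38, 40}


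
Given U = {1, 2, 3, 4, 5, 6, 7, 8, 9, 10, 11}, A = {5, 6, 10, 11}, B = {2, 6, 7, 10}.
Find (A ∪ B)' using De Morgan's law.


U = {1, 2, 3, 4, 5, 6, 7, 8, 9, 10, 11}
A = {5, 6, 10, 11}, B = {2, 6, 7, 10}
A ∪ B = {2, 5, 6, 7, 10, 11}
(A ∪ B)' = U \ (A ∪ B) = {1, 3, 4, 8, 9}
Verification via A' ∩ B': A' = {1, 2, 3, 4, 7, 8, 9}, B' = {1, 3, 4, 5, 8, 9, 11}
A' ∩ B' = {1, 3, 4, 8, 9} ✓

{1, 3, 4, 8, 9}


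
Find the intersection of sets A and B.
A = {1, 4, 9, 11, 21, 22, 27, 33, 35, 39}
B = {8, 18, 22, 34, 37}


Set A = {1, 4, 9, 11, 21, 22, 27, 33, 35, 39}
Set B = {8, 18, 22, 34, 37}
A ∩ B includes only elements in both sets.
Check each element of A against B:
1 ✗, 4 ✗, 9 ✗, 11 ✗, 21 ✗, 22 ✓, 27 ✗, 33 ✗, 35 ✗, 39 ✗
A ∩ B = {22}

{22}


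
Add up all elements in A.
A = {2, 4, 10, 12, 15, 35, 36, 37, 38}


Set A = {2, 4, 10, 12, 15, 35, 36, 37, 38}
Sum = 2 + 4 + 10 + 12 + 15 + 35 + 36 + 37 + 38 = 189

189


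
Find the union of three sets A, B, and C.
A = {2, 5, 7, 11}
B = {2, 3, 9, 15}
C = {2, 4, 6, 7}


Set A = {2, 5, 7, 11}
Set B = {2, 3, 9, 15}
Set C = {2, 4, 6, 7}
First, A ∪ B = {2, 3, 5, 7, 9, 11, 15}
Then, (A ∪ B) ∪ C = {2, 3, 4, 5, 6, 7, 9, 11, 15}

{2, 3, 4, 5, 6, 7, 9, 11, 15}


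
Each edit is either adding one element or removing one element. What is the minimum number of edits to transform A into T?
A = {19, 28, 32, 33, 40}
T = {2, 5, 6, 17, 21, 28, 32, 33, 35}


Set A = {19, 28, 32, 33, 40}
Set T = {2, 5, 6, 17, 21, 28, 32, 33, 35}
Elements to remove from A (in A, not in T): {19, 40} → 2 removals
Elements to add to A (in T, not in A): {2, 5, 6, 17, 21, 35} → 6 additions
Total edits = 2 + 6 = 8

8


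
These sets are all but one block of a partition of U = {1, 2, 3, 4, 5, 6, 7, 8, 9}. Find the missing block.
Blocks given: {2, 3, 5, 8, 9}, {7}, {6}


U = {1, 2, 3, 4, 5, 6, 7, 8, 9}
Shown blocks: {2, 3, 5, 8, 9}, {7}, {6}
A partition's blocks are pairwise disjoint and cover U, so the missing block = U \ (union of shown blocks).
Union of shown blocks: {2, 3, 5, 6, 7, 8, 9}
Missing block = U \ (union) = {1, 4}

{1, 4}


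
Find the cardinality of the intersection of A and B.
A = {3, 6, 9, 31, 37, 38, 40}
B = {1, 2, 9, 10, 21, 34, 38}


Set A = {3, 6, 9, 31, 37, 38, 40}
Set B = {1, 2, 9, 10, 21, 34, 38}
A ∩ B = {9, 38}
|A ∩ B| = 2

2


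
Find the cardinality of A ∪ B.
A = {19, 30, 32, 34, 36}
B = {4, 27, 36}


Set A = {19, 30, 32, 34, 36}, |A| = 5
Set B = {4, 27, 36}, |B| = 3
A ∩ B = {36}, |A ∩ B| = 1
|A ∪ B| = |A| + |B| - |A ∩ B| = 5 + 3 - 1 = 7

7


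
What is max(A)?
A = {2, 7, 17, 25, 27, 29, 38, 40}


Set A = {2, 7, 17, 25, 27, 29, 38, 40}
Elements in ascending order: 2, 7, 17, 25, 27, 29, 38, 40
The largest element is 40.

40


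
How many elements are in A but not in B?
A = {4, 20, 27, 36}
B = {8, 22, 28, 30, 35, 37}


Set A = {4, 20, 27, 36}
Set B = {8, 22, 28, 30, 35, 37}
A \ B = {4, 20, 27, 36}
|A \ B| = 4

4


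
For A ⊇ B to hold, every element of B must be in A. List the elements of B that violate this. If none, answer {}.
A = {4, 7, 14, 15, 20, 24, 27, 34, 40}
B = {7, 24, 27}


Set A = {4, 7, 14, 15, 20, 24, 27, 34, 40}
Set B = {7, 24, 27}
Check each element of B against A:
7 ∈ A, 24 ∈ A, 27 ∈ A
Elements of B not in A: {}

{}


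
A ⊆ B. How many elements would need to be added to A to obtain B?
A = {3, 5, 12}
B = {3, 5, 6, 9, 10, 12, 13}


Set A = {3, 5, 12}, |A| = 3
Set B = {3, 5, 6, 9, 10, 12, 13}, |B| = 7
Since A ⊆ B: B \ A = {6, 9, 10, 13}
|B| - |A| = 7 - 3 = 4

4


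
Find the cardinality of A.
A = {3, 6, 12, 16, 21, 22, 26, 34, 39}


Set A = {3, 6, 12, 16, 21, 22, 26, 34, 39}
Listing elements: 3, 6, 12, 16, 21, 22, 26, 34, 39
Counting: 9 elements
|A| = 9

9


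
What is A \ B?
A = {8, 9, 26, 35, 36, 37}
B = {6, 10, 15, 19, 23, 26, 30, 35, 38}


Set A = {8, 9, 26, 35, 36, 37}
Set B = {6, 10, 15, 19, 23, 26, 30, 35, 38}
A \ B includes elements in A that are not in B.
Check each element of A:
8 (not in B, keep), 9 (not in B, keep), 26 (in B, remove), 35 (in B, remove), 36 (not in B, keep), 37 (not in B, keep)
A \ B = {8, 9, 36, 37}

{8, 9, 36, 37}


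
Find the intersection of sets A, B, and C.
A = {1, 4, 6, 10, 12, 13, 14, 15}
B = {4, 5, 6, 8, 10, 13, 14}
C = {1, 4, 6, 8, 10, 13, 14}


Set A = {1, 4, 6, 10, 12, 13, 14, 15}
Set B = {4, 5, 6, 8, 10, 13, 14}
Set C = {1, 4, 6, 8, 10, 13, 14}
First, A ∩ B = {4, 6, 10, 13, 14}
Then, (A ∩ B) ∩ C = {4, 6, 10, 13, 14}

{4, 6, 10, 13, 14}


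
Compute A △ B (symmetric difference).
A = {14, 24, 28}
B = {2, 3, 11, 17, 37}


Set A = {14, 24, 28}
Set B = {2, 3, 11, 17, 37}
A △ B = (A \ B) ∪ (B \ A)
Elements in A but not B: {14, 24, 28}
Elements in B but not A: {2, 3, 11, 17, 37}
A △ B = {2, 3, 11, 14, 17, 24, 28, 37}

{2, 3, 11, 14, 17, 24, 28, 37}


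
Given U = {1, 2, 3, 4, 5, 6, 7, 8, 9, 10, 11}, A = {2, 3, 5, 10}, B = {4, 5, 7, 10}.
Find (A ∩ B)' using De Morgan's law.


U = {1, 2, 3, 4, 5, 6, 7, 8, 9, 10, 11}
A = {2, 3, 5, 10}, B = {4, 5, 7, 10}
A ∩ B = {5, 10}
(A ∩ B)' = U \ (A ∩ B) = {1, 2, 3, 4, 6, 7, 8, 9, 11}
Verification via A' ∪ B': A' = {1, 4, 6, 7, 8, 9, 11}, B' = {1, 2, 3, 6, 8, 9, 11}
A' ∪ B' = {1, 2, 3, 4, 6, 7, 8, 9, 11} ✓

{1, 2, 3, 4, 6, 7, 8, 9, 11}


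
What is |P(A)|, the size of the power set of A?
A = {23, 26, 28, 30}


Set A = {23, 26, 28, 30}
|A| = 4
The power set P(A) contains all subsets of A.
|P(A)| = 2^|A| = 2^4 = 16

16


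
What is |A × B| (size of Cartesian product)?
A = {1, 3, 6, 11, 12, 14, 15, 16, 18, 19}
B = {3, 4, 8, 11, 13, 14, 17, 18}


Set A = {1, 3, 6, 11, 12, 14, 15, 16, 18, 19} has 10 elements.
Set B = {3, 4, 8, 11, 13, 14, 17, 18} has 8 elements.
|A × B| = |A| × |B| = 10 × 8 = 80

80


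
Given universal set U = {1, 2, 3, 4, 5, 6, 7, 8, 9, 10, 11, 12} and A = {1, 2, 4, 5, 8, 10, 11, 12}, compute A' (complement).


Universal set U = {1, 2, 3, 4, 5, 6, 7, 8, 9, 10, 11, 12}
Set A = {1, 2, 4, 5, 8, 10, 11, 12}
A' = U \ A = elements in U but not in A
Checking each element of U:
1 (in A, exclude), 2 (in A, exclude), 3 (not in A, include), 4 (in A, exclude), 5 (in A, exclude), 6 (not in A, include), 7 (not in A, include), 8 (in A, exclude), 9 (not in A, include), 10 (in A, exclude), 11 (in A, exclude), 12 (in A, exclude)
A' = {3, 6, 7, 9}

{3, 6, 7, 9}


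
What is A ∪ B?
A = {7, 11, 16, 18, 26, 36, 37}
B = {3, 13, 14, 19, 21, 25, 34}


Set A = {7, 11, 16, 18, 26, 36, 37}
Set B = {3, 13, 14, 19, 21, 25, 34}
A ∪ B includes all elements in either set.
Elements from A: {7, 11, 16, 18, 26, 36, 37}
Elements from B not already included: {3, 13, 14, 19, 21, 25, 34}
A ∪ B = {3, 7, 11, 13, 14, 16, 18, 19, 21, 25, 26, 34, 36, 37}

{3, 7, 11, 13, 14, 16, 18, 19, 21, 25, 26, 34, 36, 37}


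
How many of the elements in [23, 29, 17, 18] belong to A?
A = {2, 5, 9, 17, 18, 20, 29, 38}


Set A = {2, 5, 9, 17, 18, 20, 29, 38}
Candidates: [23, 29, 17, 18]
Check each candidate:
23 ∉ A, 29 ∈ A, 17 ∈ A, 18 ∈ A
Count of candidates in A: 3

3


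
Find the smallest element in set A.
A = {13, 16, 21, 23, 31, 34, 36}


Set A = {13, 16, 21, 23, 31, 34, 36}
Elements in ascending order: 13, 16, 21, 23, 31, 34, 36
The smallest element is 13.

13


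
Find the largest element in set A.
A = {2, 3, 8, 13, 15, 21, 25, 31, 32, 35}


Set A = {2, 3, 8, 13, 15, 21, 25, 31, 32, 35}
Elements in ascending order: 2, 3, 8, 13, 15, 21, 25, 31, 32, 35
The largest element is 35.

35


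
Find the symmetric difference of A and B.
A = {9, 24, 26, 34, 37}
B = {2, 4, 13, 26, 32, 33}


Set A = {9, 24, 26, 34, 37}
Set B = {2, 4, 13, 26, 32, 33}
A △ B = (A \ B) ∪ (B \ A)
Elements in A but not B: {9, 24, 34, 37}
Elements in B but not A: {2, 4, 13, 32, 33}
A △ B = {2, 4, 9, 13, 24, 32, 33, 34, 37}

{2, 4, 9, 13, 24, 32, 33, 34, 37}


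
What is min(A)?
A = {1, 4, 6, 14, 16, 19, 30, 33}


Set A = {1, 4, 6, 14, 16, 19, 30, 33}
Elements in ascending order: 1, 4, 6, 14, 16, 19, 30, 33
The smallest element is 1.

1


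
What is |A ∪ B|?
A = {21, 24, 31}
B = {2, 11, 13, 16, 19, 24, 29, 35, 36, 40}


Set A = {21, 24, 31}, |A| = 3
Set B = {2, 11, 13, 16, 19, 24, 29, 35, 36, 40}, |B| = 10
A ∩ B = {24}, |A ∩ B| = 1
|A ∪ B| = |A| + |B| - |A ∩ B| = 3 + 10 - 1 = 12

12


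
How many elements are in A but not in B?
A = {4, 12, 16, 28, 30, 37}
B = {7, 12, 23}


Set A = {4, 12, 16, 28, 30, 37}
Set B = {7, 12, 23}
A \ B = {4, 16, 28, 30, 37}
|A \ B| = 5

5


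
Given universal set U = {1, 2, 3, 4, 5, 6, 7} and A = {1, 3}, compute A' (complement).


Universal set U = {1, 2, 3, 4, 5, 6, 7}
Set A = {1, 3}
A' = U \ A = elements in U but not in A
Checking each element of U:
1 (in A, exclude), 2 (not in A, include), 3 (in A, exclude), 4 (not in A, include), 5 (not in A, include), 6 (not in A, include), 7 (not in A, include)
A' = {2, 4, 5, 6, 7}

{2, 4, 5, 6, 7}


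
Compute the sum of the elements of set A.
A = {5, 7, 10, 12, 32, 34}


Set A = {5, 7, 10, 12, 32, 34}
Sum = 5 + 7 + 10 + 12 + 32 + 34 = 100

100


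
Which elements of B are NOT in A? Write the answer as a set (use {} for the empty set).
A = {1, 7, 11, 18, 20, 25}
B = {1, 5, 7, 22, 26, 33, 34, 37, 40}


Set A = {1, 7, 11, 18, 20, 25}
Set B = {1, 5, 7, 22, 26, 33, 34, 37, 40}
Check each element of B against A:
1 ∈ A, 5 ∉ A (include), 7 ∈ A, 22 ∉ A (include), 26 ∉ A (include), 33 ∉ A (include), 34 ∉ A (include), 37 ∉ A (include), 40 ∉ A (include)
Elements of B not in A: {5, 22, 26, 33, 34, 37, 40}

{5, 22, 26, 33, 34, 37, 40}


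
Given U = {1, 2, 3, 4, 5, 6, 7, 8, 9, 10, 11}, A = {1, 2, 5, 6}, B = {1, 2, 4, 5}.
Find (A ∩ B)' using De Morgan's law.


U = {1, 2, 3, 4, 5, 6, 7, 8, 9, 10, 11}
A = {1, 2, 5, 6}, B = {1, 2, 4, 5}
A ∩ B = {1, 2, 5}
(A ∩ B)' = U \ (A ∩ B) = {3, 4, 6, 7, 8, 9, 10, 11}
Verification via A' ∪ B': A' = {3, 4, 7, 8, 9, 10, 11}, B' = {3, 6, 7, 8, 9, 10, 11}
A' ∪ B' = {3, 4, 6, 7, 8, 9, 10, 11} ✓

{3, 4, 6, 7, 8, 9, 10, 11}


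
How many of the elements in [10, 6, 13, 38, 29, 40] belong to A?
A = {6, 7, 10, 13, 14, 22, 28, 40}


Set A = {6, 7, 10, 13, 14, 22, 28, 40}
Candidates: [10, 6, 13, 38, 29, 40]
Check each candidate:
10 ∈ A, 6 ∈ A, 13 ∈ A, 38 ∉ A, 29 ∉ A, 40 ∈ A
Count of candidates in A: 4

4


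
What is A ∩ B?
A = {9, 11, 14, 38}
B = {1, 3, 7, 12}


Set A = {9, 11, 14, 38}
Set B = {1, 3, 7, 12}
A ∩ B includes only elements in both sets.
Check each element of A against B:
9 ✗, 11 ✗, 14 ✗, 38 ✗
A ∩ B = {}

{}


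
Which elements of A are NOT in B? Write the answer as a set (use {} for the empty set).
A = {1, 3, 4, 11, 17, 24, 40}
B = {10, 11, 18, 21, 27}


Set A = {1, 3, 4, 11, 17, 24, 40}
Set B = {10, 11, 18, 21, 27}
Check each element of A against B:
1 ∉ B (include), 3 ∉ B (include), 4 ∉ B (include), 11 ∈ B, 17 ∉ B (include), 24 ∉ B (include), 40 ∉ B (include)
Elements of A not in B: {1, 3, 4, 17, 24, 40}

{1, 3, 4, 17, 24, 40}


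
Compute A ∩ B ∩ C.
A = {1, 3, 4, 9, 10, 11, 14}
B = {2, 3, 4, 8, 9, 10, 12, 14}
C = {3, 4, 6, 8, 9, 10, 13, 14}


Set A = {1, 3, 4, 9, 10, 11, 14}
Set B = {2, 3, 4, 8, 9, 10, 12, 14}
Set C = {3, 4, 6, 8, 9, 10, 13, 14}
First, A ∩ B = {3, 4, 9, 10, 14}
Then, (A ∩ B) ∩ C = {3, 4, 9, 10, 14}

{3, 4, 9, 10, 14}


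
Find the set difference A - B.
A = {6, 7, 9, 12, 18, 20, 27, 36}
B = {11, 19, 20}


Set A = {6, 7, 9, 12, 18, 20, 27, 36}
Set B = {11, 19, 20}
A \ B includes elements in A that are not in B.
Check each element of A:
6 (not in B, keep), 7 (not in B, keep), 9 (not in B, keep), 12 (not in B, keep), 18 (not in B, keep), 20 (in B, remove), 27 (not in B, keep), 36 (not in B, keep)
A \ B = {6, 7, 9, 12, 18, 27, 36}

{6, 7, 9, 12, 18, 27, 36}


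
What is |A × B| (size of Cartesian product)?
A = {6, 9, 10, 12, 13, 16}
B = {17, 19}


Set A = {6, 9, 10, 12, 13, 16} has 6 elements.
Set B = {17, 19} has 2 elements.
|A × B| = |A| × |B| = 6 × 2 = 12

12


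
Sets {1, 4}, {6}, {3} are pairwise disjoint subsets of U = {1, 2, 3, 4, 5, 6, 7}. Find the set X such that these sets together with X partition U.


U = {1, 2, 3, 4, 5, 6, 7}
Shown blocks: {1, 4}, {6}, {3}
A partition's blocks are pairwise disjoint and cover U, so the missing block = U \ (union of shown blocks).
Union of shown blocks: {1, 3, 4, 6}
Missing block = U \ (union) = {2, 5, 7}

{2, 5, 7}


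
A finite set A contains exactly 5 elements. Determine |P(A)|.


The set has 5 elements.
The power set contains all possible subsets.
|P(A)| = 2^|A| = 2^5 = 32

32


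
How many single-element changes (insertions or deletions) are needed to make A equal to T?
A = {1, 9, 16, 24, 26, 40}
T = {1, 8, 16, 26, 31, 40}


Set A = {1, 9, 16, 24, 26, 40}
Set T = {1, 8, 16, 26, 31, 40}
Elements to remove from A (in A, not in T): {9, 24} → 2 removals
Elements to add to A (in T, not in A): {8, 31} → 2 additions
Total edits = 2 + 2 = 4

4


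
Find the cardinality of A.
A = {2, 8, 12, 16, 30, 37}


Set A = {2, 8, 12, 16, 30, 37}
Listing elements: 2, 8, 12, 16, 30, 37
Counting: 6 elements
|A| = 6

6


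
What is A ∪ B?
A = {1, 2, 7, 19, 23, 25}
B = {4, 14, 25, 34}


Set A = {1, 2, 7, 19, 23, 25}
Set B = {4, 14, 25, 34}
A ∪ B includes all elements in either set.
Elements from A: {1, 2, 7, 19, 23, 25}
Elements from B not already included: {4, 14, 34}
A ∪ B = {1, 2, 4, 7, 14, 19, 23, 25, 34}

{1, 2, 4, 7, 14, 19, 23, 25, 34}


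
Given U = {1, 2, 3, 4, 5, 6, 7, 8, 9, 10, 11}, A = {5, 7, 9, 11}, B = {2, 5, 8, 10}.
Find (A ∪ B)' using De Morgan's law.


U = {1, 2, 3, 4, 5, 6, 7, 8, 9, 10, 11}
A = {5, 7, 9, 11}, B = {2, 5, 8, 10}
A ∪ B = {2, 5, 7, 8, 9, 10, 11}
(A ∪ B)' = U \ (A ∪ B) = {1, 3, 4, 6}
Verification via A' ∩ B': A' = {1, 2, 3, 4, 6, 8, 10}, B' = {1, 3, 4, 6, 7, 9, 11}
A' ∩ B' = {1, 3, 4, 6} ✓

{1, 3, 4, 6}


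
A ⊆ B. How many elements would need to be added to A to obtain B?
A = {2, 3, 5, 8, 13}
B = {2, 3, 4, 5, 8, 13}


Set A = {2, 3, 5, 8, 13}, |A| = 5
Set B = {2, 3, 4, 5, 8, 13}, |B| = 6
Since A ⊆ B: B \ A = {4}
|B| - |A| = 6 - 5 = 1

1


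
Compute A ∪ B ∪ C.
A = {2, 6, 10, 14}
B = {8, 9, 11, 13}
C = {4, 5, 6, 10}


Set A = {2, 6, 10, 14}
Set B = {8, 9, 11, 13}
Set C = {4, 5, 6, 10}
First, A ∪ B = {2, 6, 8, 9, 10, 11, 13, 14}
Then, (A ∪ B) ∪ C = {2, 4, 5, 6, 8, 9, 10, 11, 13, 14}

{2, 4, 5, 6, 8, 9, 10, 11, 13, 14}


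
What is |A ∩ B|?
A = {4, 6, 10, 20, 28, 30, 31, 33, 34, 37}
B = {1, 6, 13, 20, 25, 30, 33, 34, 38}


Set A = {4, 6, 10, 20, 28, 30, 31, 33, 34, 37}
Set B = {1, 6, 13, 20, 25, 30, 33, 34, 38}
A ∩ B = {6, 20, 30, 33, 34}
|A ∩ B| = 5

5


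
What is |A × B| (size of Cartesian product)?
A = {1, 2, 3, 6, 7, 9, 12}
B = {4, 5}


Set A = {1, 2, 3, 6, 7, 9, 12} has 7 elements.
Set B = {4, 5} has 2 elements.
|A × B| = |A| × |B| = 7 × 2 = 14

14


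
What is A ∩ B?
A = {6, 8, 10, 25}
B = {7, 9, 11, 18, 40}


Set A = {6, 8, 10, 25}
Set B = {7, 9, 11, 18, 40}
A ∩ B includes only elements in both sets.
Check each element of A against B:
6 ✗, 8 ✗, 10 ✗, 25 ✗
A ∩ B = {}

{}


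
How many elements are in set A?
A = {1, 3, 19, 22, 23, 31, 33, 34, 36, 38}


Set A = {1, 3, 19, 22, 23, 31, 33, 34, 36, 38}
Listing elements: 1, 3, 19, 22, 23, 31, 33, 34, 36, 38
Counting: 10 elements
|A| = 10

10


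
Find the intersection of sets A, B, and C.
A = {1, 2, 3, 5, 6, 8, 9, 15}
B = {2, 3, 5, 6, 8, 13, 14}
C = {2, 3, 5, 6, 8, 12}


Set A = {1, 2, 3, 5, 6, 8, 9, 15}
Set B = {2, 3, 5, 6, 8, 13, 14}
Set C = {2, 3, 5, 6, 8, 12}
First, A ∩ B = {2, 3, 5, 6, 8}
Then, (A ∩ B) ∩ C = {2, 3, 5, 6, 8}

{2, 3, 5, 6, 8}


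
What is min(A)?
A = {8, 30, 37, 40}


Set A = {8, 30, 37, 40}
Elements in ascending order: 8, 30, 37, 40
The smallest element is 8.

8


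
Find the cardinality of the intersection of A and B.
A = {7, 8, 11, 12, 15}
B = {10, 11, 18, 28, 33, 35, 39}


Set A = {7, 8, 11, 12, 15}
Set B = {10, 11, 18, 28, 33, 35, 39}
A ∩ B = {11}
|A ∩ B| = 1

1


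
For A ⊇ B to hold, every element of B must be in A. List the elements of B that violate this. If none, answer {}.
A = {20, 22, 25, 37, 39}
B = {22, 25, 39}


Set A = {20, 22, 25, 37, 39}
Set B = {22, 25, 39}
Check each element of B against A:
22 ∈ A, 25 ∈ A, 39 ∈ A
Elements of B not in A: {}

{}


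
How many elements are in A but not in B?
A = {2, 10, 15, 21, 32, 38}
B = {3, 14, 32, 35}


Set A = {2, 10, 15, 21, 32, 38}
Set B = {3, 14, 32, 35}
A \ B = {2, 10, 15, 21, 38}
|A \ B| = 5

5


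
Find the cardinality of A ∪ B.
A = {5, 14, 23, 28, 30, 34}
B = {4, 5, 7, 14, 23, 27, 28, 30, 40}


Set A = {5, 14, 23, 28, 30, 34}, |A| = 6
Set B = {4, 5, 7, 14, 23, 27, 28, 30, 40}, |B| = 9
A ∩ B = {5, 14, 23, 28, 30}, |A ∩ B| = 5
|A ∪ B| = |A| + |B| - |A ∩ B| = 6 + 9 - 5 = 10

10


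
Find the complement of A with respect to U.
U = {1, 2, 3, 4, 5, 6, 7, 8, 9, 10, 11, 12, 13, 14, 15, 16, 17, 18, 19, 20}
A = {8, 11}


Universal set U = {1, 2, 3, 4, 5, 6, 7, 8, 9, 10, 11, 12, 13, 14, 15, 16, 17, 18, 19, 20}
Set A = {8, 11}
A' = U \ A = elements in U but not in A
Checking each element of U:
1 (not in A, include), 2 (not in A, include), 3 (not in A, include), 4 (not in A, include), 5 (not in A, include), 6 (not in A, include), 7 (not in A, include), 8 (in A, exclude), 9 (not in A, include), 10 (not in A, include), 11 (in A, exclude), 12 (not in A, include), 13 (not in A, include), 14 (not in A, include), 15 (not in A, include), 16 (not in A, include), 17 (not in A, include), 18 (not in A, include), 19 (not in A, include), 20 (not in A, include)
A' = {1, 2, 3, 4, 5, 6, 7, 9, 10, 12, 13, 14, 15, 16, 17, 18, 19, 20}

{1, 2, 3, 4, 5, 6, 7, 9, 10, 12, 13, 14, 15, 16, 17, 18, 19, 20}


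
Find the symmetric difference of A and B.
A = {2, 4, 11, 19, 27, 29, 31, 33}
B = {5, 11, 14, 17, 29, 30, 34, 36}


Set A = {2, 4, 11, 19, 27, 29, 31, 33}
Set B = {5, 11, 14, 17, 29, 30, 34, 36}
A △ B = (A \ B) ∪ (B \ A)
Elements in A but not B: {2, 4, 19, 27, 31, 33}
Elements in B but not A: {5, 14, 17, 30, 34, 36}
A △ B = {2, 4, 5, 14, 17, 19, 27, 30, 31, 33, 34, 36}

{2, 4, 5, 14, 17, 19, 27, 30, 31, 33, 34, 36}


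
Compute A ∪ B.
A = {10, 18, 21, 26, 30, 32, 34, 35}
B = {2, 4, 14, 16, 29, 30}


Set A = {10, 18, 21, 26, 30, 32, 34, 35}
Set B = {2, 4, 14, 16, 29, 30}
A ∪ B includes all elements in either set.
Elements from A: {10, 18, 21, 26, 30, 32, 34, 35}
Elements from B not already included: {2, 4, 14, 16, 29}
A ∪ B = {2, 4, 10, 14, 16, 18, 21, 26, 29, 30, 32, 34, 35}

{2, 4, 10, 14, 16, 18, 21, 26, 29, 30, 32, 34, 35}


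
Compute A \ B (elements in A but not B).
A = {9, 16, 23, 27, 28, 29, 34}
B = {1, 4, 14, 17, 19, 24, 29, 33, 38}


Set A = {9, 16, 23, 27, 28, 29, 34}
Set B = {1, 4, 14, 17, 19, 24, 29, 33, 38}
A \ B includes elements in A that are not in B.
Check each element of A:
9 (not in B, keep), 16 (not in B, keep), 23 (not in B, keep), 27 (not in B, keep), 28 (not in B, keep), 29 (in B, remove), 34 (not in B, keep)
A \ B = {9, 16, 23, 27, 28, 34}

{9, 16, 23, 27, 28, 34}


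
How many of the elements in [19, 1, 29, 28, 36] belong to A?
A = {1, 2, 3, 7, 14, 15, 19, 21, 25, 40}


Set A = {1, 2, 3, 7, 14, 15, 19, 21, 25, 40}
Candidates: [19, 1, 29, 28, 36]
Check each candidate:
19 ∈ A, 1 ∈ A, 29 ∉ A, 28 ∉ A, 36 ∉ A
Count of candidates in A: 2

2


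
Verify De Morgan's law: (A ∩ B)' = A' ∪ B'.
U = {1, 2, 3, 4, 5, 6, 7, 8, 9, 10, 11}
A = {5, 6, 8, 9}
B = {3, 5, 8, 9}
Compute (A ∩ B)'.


U = {1, 2, 3, 4, 5, 6, 7, 8, 9, 10, 11}
A = {5, 6, 8, 9}, B = {3, 5, 8, 9}
A ∩ B = {5, 8, 9}
(A ∩ B)' = U \ (A ∩ B) = {1, 2, 3, 4, 6, 7, 10, 11}
Verification via A' ∪ B': A' = {1, 2, 3, 4, 7, 10, 11}, B' = {1, 2, 4, 6, 7, 10, 11}
A' ∪ B' = {1, 2, 3, 4, 6, 7, 10, 11} ✓

{1, 2, 3, 4, 6, 7, 10, 11}


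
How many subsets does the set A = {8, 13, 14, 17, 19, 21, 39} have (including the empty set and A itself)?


Set A = {8, 13, 14, 17, 19, 21, 39}
|A| = 7
The power set P(A) contains all subsets of A.
|P(A)| = 2^|A| = 2^7 = 128

128


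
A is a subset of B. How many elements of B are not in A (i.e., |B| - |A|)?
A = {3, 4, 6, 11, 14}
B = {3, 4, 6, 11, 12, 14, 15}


Set A = {3, 4, 6, 11, 14}, |A| = 5
Set B = {3, 4, 6, 11, 12, 14, 15}, |B| = 7
Since A ⊆ B: B \ A = {12, 15}
|B| - |A| = 7 - 5 = 2

2


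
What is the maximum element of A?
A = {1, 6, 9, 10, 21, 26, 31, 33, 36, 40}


Set A = {1, 6, 9, 10, 21, 26, 31, 33, 36, 40}
Elements in ascending order: 1, 6, 9, 10, 21, 26, 31, 33, 36, 40
The largest element is 40.

40


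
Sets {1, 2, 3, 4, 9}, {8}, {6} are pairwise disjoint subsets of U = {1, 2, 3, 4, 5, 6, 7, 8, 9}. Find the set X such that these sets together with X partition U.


U = {1, 2, 3, 4, 5, 6, 7, 8, 9}
Shown blocks: {1, 2, 3, 4, 9}, {8}, {6}
A partition's blocks are pairwise disjoint and cover U, so the missing block = U \ (union of shown blocks).
Union of shown blocks: {1, 2, 3, 4, 6, 8, 9}
Missing block = U \ (union) = {5, 7}

{5, 7}


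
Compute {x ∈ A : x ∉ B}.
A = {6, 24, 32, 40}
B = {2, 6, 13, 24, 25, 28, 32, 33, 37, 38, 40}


Set A = {6, 24, 32, 40}
Set B = {2, 6, 13, 24, 25, 28, 32, 33, 37, 38, 40}
Check each element of A against B:
6 ∈ B, 24 ∈ B, 32 ∈ B, 40 ∈ B
Elements of A not in B: {}

{}


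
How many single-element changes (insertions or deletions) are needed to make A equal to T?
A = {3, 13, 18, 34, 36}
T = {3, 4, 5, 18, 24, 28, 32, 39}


Set A = {3, 13, 18, 34, 36}
Set T = {3, 4, 5, 18, 24, 28, 32, 39}
Elements to remove from A (in A, not in T): {13, 34, 36} → 3 removals
Elements to add to A (in T, not in A): {4, 5, 24, 28, 32, 39} → 6 additions
Total edits = 3 + 6 = 9

9


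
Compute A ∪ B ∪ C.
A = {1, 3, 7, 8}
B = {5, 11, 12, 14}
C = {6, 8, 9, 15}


Set A = {1, 3, 7, 8}
Set B = {5, 11, 12, 14}
Set C = {6, 8, 9, 15}
First, A ∪ B = {1, 3, 5, 7, 8, 11, 12, 14}
Then, (A ∪ B) ∪ C = {1, 3, 5, 6, 7, 8, 9, 11, 12, 14, 15}

{1, 3, 5, 6, 7, 8, 9, 11, 12, 14, 15}


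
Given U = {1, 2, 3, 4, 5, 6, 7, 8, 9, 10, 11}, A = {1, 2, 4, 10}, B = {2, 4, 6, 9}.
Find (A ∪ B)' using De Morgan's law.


U = {1, 2, 3, 4, 5, 6, 7, 8, 9, 10, 11}
A = {1, 2, 4, 10}, B = {2, 4, 6, 9}
A ∪ B = {1, 2, 4, 6, 9, 10}
(A ∪ B)' = U \ (A ∪ B) = {3, 5, 7, 8, 11}
Verification via A' ∩ B': A' = {3, 5, 6, 7, 8, 9, 11}, B' = {1, 3, 5, 7, 8, 10, 11}
A' ∩ B' = {3, 5, 7, 8, 11} ✓

{3, 5, 7, 8, 11}


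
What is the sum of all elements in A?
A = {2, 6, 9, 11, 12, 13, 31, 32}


Set A = {2, 6, 9, 11, 12, 13, 31, 32}
Sum = 2 + 6 + 9 + 11 + 12 + 13 + 31 + 32 = 116

116


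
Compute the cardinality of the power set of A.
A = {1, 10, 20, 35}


Set A = {1, 10, 20, 35}
|A| = 4
The power set P(A) contains all subsets of A.
|P(A)| = 2^|A| = 2^4 = 16

16


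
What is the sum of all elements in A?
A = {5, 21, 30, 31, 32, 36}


Set A = {5, 21, 30, 31, 32, 36}
Sum = 5 + 21 + 30 + 31 + 32 + 36 = 155

155


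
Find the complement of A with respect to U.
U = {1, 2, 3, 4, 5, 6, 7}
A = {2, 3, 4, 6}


Universal set U = {1, 2, 3, 4, 5, 6, 7}
Set A = {2, 3, 4, 6}
A' = U \ A = elements in U but not in A
Checking each element of U:
1 (not in A, include), 2 (in A, exclude), 3 (in A, exclude), 4 (in A, exclude), 5 (not in A, include), 6 (in A, exclude), 7 (not in A, include)
A' = {1, 5, 7}

{1, 5, 7}


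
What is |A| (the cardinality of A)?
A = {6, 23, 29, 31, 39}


Set A = {6, 23, 29, 31, 39}
Listing elements: 6, 23, 29, 31, 39
Counting: 5 elements
|A| = 5

5


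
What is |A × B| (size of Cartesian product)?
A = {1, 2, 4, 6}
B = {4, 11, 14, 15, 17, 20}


Set A = {1, 2, 4, 6} has 4 elements.
Set B = {4, 11, 14, 15, 17, 20} has 6 elements.
|A × B| = |A| × |B| = 4 × 6 = 24

24


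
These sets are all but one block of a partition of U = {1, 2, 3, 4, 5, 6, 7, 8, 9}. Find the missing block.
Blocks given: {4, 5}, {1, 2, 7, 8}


U = {1, 2, 3, 4, 5, 6, 7, 8, 9}
Shown blocks: {4, 5}, {1, 2, 7, 8}
A partition's blocks are pairwise disjoint and cover U, so the missing block = U \ (union of shown blocks).
Union of shown blocks: {1, 2, 4, 5, 7, 8}
Missing block = U \ (union) = {3, 6, 9}

{3, 6, 9}


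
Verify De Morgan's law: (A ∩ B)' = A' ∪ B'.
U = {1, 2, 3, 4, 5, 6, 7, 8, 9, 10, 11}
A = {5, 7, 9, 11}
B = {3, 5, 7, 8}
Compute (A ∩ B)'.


U = {1, 2, 3, 4, 5, 6, 7, 8, 9, 10, 11}
A = {5, 7, 9, 11}, B = {3, 5, 7, 8}
A ∩ B = {5, 7}
(A ∩ B)' = U \ (A ∩ B) = {1, 2, 3, 4, 6, 8, 9, 10, 11}
Verification via A' ∪ B': A' = {1, 2, 3, 4, 6, 8, 10}, B' = {1, 2, 4, 6, 9, 10, 11}
A' ∪ B' = {1, 2, 3, 4, 6, 8, 9, 10, 11} ✓

{1, 2, 3, 4, 6, 8, 9, 10, 11}


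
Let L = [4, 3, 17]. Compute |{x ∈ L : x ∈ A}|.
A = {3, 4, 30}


Set A = {3, 4, 30}
Candidates: [4, 3, 17]
Check each candidate:
4 ∈ A, 3 ∈ A, 17 ∉ A
Count of candidates in A: 2

2


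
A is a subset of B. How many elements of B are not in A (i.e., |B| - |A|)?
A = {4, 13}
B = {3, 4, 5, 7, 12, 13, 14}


Set A = {4, 13}, |A| = 2
Set B = {3, 4, 5, 7, 12, 13, 14}, |B| = 7
Since A ⊆ B: B \ A = {3, 5, 7, 12, 14}
|B| - |A| = 7 - 2 = 5

5


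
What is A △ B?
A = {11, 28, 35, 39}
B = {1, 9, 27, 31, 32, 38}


Set A = {11, 28, 35, 39}
Set B = {1, 9, 27, 31, 32, 38}
A △ B = (A \ B) ∪ (B \ A)
Elements in A but not B: {11, 28, 35, 39}
Elements in B but not A: {1, 9, 27, 31, 32, 38}
A △ B = {1, 9, 11, 27, 28, 31, 32, 35, 38, 39}

{1, 9, 11, 27, 28, 31, 32, 35, 38, 39}


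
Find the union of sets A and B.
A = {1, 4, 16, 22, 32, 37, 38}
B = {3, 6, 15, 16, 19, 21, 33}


Set A = {1, 4, 16, 22, 32, 37, 38}
Set B = {3, 6, 15, 16, 19, 21, 33}
A ∪ B includes all elements in either set.
Elements from A: {1, 4, 16, 22, 32, 37, 38}
Elements from B not already included: {3, 6, 15, 19, 21, 33}
A ∪ B = {1, 3, 4, 6, 15, 16, 19, 21, 22, 32, 33, 37, 38}

{1, 3, 4, 6, 15, 16, 19, 21, 22, 32, 33, 37, 38}


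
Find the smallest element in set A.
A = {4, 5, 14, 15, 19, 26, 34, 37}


Set A = {4, 5, 14, 15, 19, 26, 34, 37}
Elements in ascending order: 4, 5, 14, 15, 19, 26, 34, 37
The smallest element is 4.

4


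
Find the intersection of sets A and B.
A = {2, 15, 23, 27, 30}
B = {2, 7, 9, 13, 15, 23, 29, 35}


Set A = {2, 15, 23, 27, 30}
Set B = {2, 7, 9, 13, 15, 23, 29, 35}
A ∩ B includes only elements in both sets.
Check each element of A against B:
2 ✓, 15 ✓, 23 ✓, 27 ✗, 30 ✗
A ∩ B = {2, 15, 23}

{2, 15, 23}


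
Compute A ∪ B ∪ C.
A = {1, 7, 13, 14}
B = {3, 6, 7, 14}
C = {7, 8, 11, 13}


Set A = {1, 7, 13, 14}
Set B = {3, 6, 7, 14}
Set C = {7, 8, 11, 13}
First, A ∪ B = {1, 3, 6, 7, 13, 14}
Then, (A ∪ B) ∪ C = {1, 3, 6, 7, 8, 11, 13, 14}

{1, 3, 6, 7, 8, 11, 13, 14}


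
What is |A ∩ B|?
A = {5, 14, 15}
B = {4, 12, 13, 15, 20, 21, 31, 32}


Set A = {5, 14, 15}
Set B = {4, 12, 13, 15, 20, 21, 31, 32}
A ∩ B = {15}
|A ∩ B| = 1

1


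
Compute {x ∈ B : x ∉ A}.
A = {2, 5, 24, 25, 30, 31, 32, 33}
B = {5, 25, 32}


Set A = {2, 5, 24, 25, 30, 31, 32, 33}
Set B = {5, 25, 32}
Check each element of B against A:
5 ∈ A, 25 ∈ A, 32 ∈ A
Elements of B not in A: {}

{}


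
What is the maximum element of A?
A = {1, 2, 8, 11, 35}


Set A = {1, 2, 8, 11, 35}
Elements in ascending order: 1, 2, 8, 11, 35
The largest element is 35.

35


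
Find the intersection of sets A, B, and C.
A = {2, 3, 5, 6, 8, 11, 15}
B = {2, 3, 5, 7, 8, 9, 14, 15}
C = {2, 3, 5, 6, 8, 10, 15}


Set A = {2, 3, 5, 6, 8, 11, 15}
Set B = {2, 3, 5, 7, 8, 9, 14, 15}
Set C = {2, 3, 5, 6, 8, 10, 15}
First, A ∩ B = {2, 3, 5, 8, 15}
Then, (A ∩ B) ∩ C = {2, 3, 5, 8, 15}

{2, 3, 5, 8, 15}


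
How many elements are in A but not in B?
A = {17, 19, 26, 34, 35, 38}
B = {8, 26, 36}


Set A = {17, 19, 26, 34, 35, 38}
Set B = {8, 26, 36}
A \ B = {17, 19, 34, 35, 38}
|A \ B| = 5

5


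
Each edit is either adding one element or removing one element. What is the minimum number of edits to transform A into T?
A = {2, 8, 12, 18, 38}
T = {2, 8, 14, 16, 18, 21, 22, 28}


Set A = {2, 8, 12, 18, 38}
Set T = {2, 8, 14, 16, 18, 21, 22, 28}
Elements to remove from A (in A, not in T): {12, 38} → 2 removals
Elements to add to A (in T, not in A): {14, 16, 21, 22, 28} → 5 additions
Total edits = 2 + 5 = 7

7


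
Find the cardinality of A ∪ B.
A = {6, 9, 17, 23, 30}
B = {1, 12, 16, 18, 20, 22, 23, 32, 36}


Set A = {6, 9, 17, 23, 30}, |A| = 5
Set B = {1, 12, 16, 18, 20, 22, 23, 32, 36}, |B| = 9
A ∩ B = {23}, |A ∩ B| = 1
|A ∪ B| = |A| + |B| - |A ∩ B| = 5 + 9 - 1 = 13

13


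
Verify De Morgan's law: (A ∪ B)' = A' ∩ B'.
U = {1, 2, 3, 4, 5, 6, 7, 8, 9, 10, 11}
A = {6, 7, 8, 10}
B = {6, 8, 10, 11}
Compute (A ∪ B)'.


U = {1, 2, 3, 4, 5, 6, 7, 8, 9, 10, 11}
A = {6, 7, 8, 10}, B = {6, 8, 10, 11}
A ∪ B = {6, 7, 8, 10, 11}
(A ∪ B)' = U \ (A ∪ B) = {1, 2, 3, 4, 5, 9}
Verification via A' ∩ B': A' = {1, 2, 3, 4, 5, 9, 11}, B' = {1, 2, 3, 4, 5, 7, 9}
A' ∩ B' = {1, 2, 3, 4, 5, 9} ✓

{1, 2, 3, 4, 5, 9}


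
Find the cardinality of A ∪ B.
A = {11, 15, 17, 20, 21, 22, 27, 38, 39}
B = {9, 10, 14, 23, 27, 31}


Set A = {11, 15, 17, 20, 21, 22, 27, 38, 39}, |A| = 9
Set B = {9, 10, 14, 23, 27, 31}, |B| = 6
A ∩ B = {27}, |A ∩ B| = 1
|A ∪ B| = |A| + |B| - |A ∩ B| = 9 + 6 - 1 = 14

14


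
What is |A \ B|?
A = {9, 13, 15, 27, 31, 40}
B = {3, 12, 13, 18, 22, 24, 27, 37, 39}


Set A = {9, 13, 15, 27, 31, 40}
Set B = {3, 12, 13, 18, 22, 24, 27, 37, 39}
A \ B = {9, 15, 31, 40}
|A \ B| = 4

4


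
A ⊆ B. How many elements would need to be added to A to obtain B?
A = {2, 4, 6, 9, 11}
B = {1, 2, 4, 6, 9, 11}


Set A = {2, 4, 6, 9, 11}, |A| = 5
Set B = {1, 2, 4, 6, 9, 11}, |B| = 6
Since A ⊆ B: B \ A = {1}
|B| - |A| = 6 - 5 = 1

1


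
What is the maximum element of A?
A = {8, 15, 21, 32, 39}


Set A = {8, 15, 21, 32, 39}
Elements in ascending order: 8, 15, 21, 32, 39
The largest element is 39.

39


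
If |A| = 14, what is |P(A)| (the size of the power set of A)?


The set has 14 elements.
The power set contains all possible subsets.
|P(A)| = 2^|A| = 2^14 = 16384

16384


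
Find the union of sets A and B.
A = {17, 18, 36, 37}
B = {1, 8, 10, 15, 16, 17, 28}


Set A = {17, 18, 36, 37}
Set B = {1, 8, 10, 15, 16, 17, 28}
A ∪ B includes all elements in either set.
Elements from A: {17, 18, 36, 37}
Elements from B not already included: {1, 8, 10, 15, 16, 28}
A ∪ B = {1, 8, 10, 15, 16, 17, 18, 28, 36, 37}

{1, 8, 10, 15, 16, 17, 18, 28, 36, 37}


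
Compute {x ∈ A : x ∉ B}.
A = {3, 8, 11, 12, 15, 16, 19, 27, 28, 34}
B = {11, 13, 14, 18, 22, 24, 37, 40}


Set A = {3, 8, 11, 12, 15, 16, 19, 27, 28, 34}
Set B = {11, 13, 14, 18, 22, 24, 37, 40}
Check each element of A against B:
3 ∉ B (include), 8 ∉ B (include), 11 ∈ B, 12 ∉ B (include), 15 ∉ B (include), 16 ∉ B (include), 19 ∉ B (include), 27 ∉ B (include), 28 ∉ B (include), 34 ∉ B (include)
Elements of A not in B: {3, 8, 12, 15, 16, 19, 27, 28, 34}

{3, 8, 12, 15, 16, 19, 27, 28, 34}


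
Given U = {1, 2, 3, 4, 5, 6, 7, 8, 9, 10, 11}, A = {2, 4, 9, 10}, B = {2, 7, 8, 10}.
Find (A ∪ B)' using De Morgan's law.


U = {1, 2, 3, 4, 5, 6, 7, 8, 9, 10, 11}
A = {2, 4, 9, 10}, B = {2, 7, 8, 10}
A ∪ B = {2, 4, 7, 8, 9, 10}
(A ∪ B)' = U \ (A ∪ B) = {1, 3, 5, 6, 11}
Verification via A' ∩ B': A' = {1, 3, 5, 6, 7, 8, 11}, B' = {1, 3, 4, 5, 6, 9, 11}
A' ∩ B' = {1, 3, 5, 6, 11} ✓

{1, 3, 5, 6, 11}


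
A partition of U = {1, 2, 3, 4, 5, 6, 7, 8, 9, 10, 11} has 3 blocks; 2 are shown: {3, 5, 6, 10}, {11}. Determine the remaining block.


U = {1, 2, 3, 4, 5, 6, 7, 8, 9, 10, 11}
Shown blocks: {3, 5, 6, 10}, {11}
A partition's blocks are pairwise disjoint and cover U, so the missing block = U \ (union of shown blocks).
Union of shown blocks: {3, 5, 6, 10, 11}
Missing block = U \ (union) = {1, 2, 4, 7, 8, 9}

{1, 2, 4, 7, 8, 9}


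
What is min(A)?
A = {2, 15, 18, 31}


Set A = {2, 15, 18, 31}
Elements in ascending order: 2, 15, 18, 31
The smallest element is 2.

2


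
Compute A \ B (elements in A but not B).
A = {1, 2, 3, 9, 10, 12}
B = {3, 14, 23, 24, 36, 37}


Set A = {1, 2, 3, 9, 10, 12}
Set B = {3, 14, 23, 24, 36, 37}
A \ B includes elements in A that are not in B.
Check each element of A:
1 (not in B, keep), 2 (not in B, keep), 3 (in B, remove), 9 (not in B, keep), 10 (not in B, keep), 12 (not in B, keep)
A \ B = {1, 2, 9, 10, 12}

{1, 2, 9, 10, 12}


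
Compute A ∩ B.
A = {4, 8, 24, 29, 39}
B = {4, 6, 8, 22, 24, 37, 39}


Set A = {4, 8, 24, 29, 39}
Set B = {4, 6, 8, 22, 24, 37, 39}
A ∩ B includes only elements in both sets.
Check each element of A against B:
4 ✓, 8 ✓, 24 ✓, 29 ✗, 39 ✓
A ∩ B = {4, 8, 24, 39}

{4, 8, 24, 39}


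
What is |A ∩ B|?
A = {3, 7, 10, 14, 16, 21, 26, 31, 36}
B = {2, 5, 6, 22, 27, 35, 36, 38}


Set A = {3, 7, 10, 14, 16, 21, 26, 31, 36}
Set B = {2, 5, 6, 22, 27, 35, 36, 38}
A ∩ B = {36}
|A ∩ B| = 1

1


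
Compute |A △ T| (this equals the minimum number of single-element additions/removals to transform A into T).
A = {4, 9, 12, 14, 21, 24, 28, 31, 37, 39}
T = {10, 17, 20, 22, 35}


Set A = {4, 9, 12, 14, 21, 24, 28, 31, 37, 39}
Set T = {10, 17, 20, 22, 35}
Elements to remove from A (in A, not in T): {4, 9, 12, 14, 21, 24, 28, 31, 37, 39} → 10 removals
Elements to add to A (in T, not in A): {10, 17, 20, 22, 35} → 5 additions
Total edits = 10 + 5 = 15

15


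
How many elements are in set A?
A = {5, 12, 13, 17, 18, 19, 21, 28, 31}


Set A = {5, 12, 13, 17, 18, 19, 21, 28, 31}
Listing elements: 5, 12, 13, 17, 18, 19, 21, 28, 31
Counting: 9 elements
|A| = 9

9


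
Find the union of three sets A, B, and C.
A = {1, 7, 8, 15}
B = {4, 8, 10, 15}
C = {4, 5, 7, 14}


Set A = {1, 7, 8, 15}
Set B = {4, 8, 10, 15}
Set C = {4, 5, 7, 14}
First, A ∪ B = {1, 4, 7, 8, 10, 15}
Then, (A ∪ B) ∪ C = {1, 4, 5, 7, 8, 10, 14, 15}

{1, 4, 5, 7, 8, 10, 14, 15}


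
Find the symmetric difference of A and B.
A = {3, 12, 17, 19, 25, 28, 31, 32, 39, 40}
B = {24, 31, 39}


Set A = {3, 12, 17, 19, 25, 28, 31, 32, 39, 40}
Set B = {24, 31, 39}
A △ B = (A \ B) ∪ (B \ A)
Elements in A but not B: {3, 12, 17, 19, 25, 28, 32, 40}
Elements in B but not A: {24}
A △ B = {3, 12, 17, 19, 24, 25, 28, 32, 40}

{3, 12, 17, 19, 24, 25, 28, 32, 40}


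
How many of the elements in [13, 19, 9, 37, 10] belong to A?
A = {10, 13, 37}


Set A = {10, 13, 37}
Candidates: [13, 19, 9, 37, 10]
Check each candidate:
13 ∈ A, 19 ∉ A, 9 ∉ A, 37 ∈ A, 10 ∈ A
Count of candidates in A: 3

3


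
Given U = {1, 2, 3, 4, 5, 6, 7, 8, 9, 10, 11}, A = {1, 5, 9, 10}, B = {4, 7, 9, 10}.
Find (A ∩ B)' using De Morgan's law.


U = {1, 2, 3, 4, 5, 6, 7, 8, 9, 10, 11}
A = {1, 5, 9, 10}, B = {4, 7, 9, 10}
A ∩ B = {9, 10}
(A ∩ B)' = U \ (A ∩ B) = {1, 2, 3, 4, 5, 6, 7, 8, 11}
Verification via A' ∪ B': A' = {2, 3, 4, 6, 7, 8, 11}, B' = {1, 2, 3, 5, 6, 8, 11}
A' ∪ B' = {1, 2, 3, 4, 5, 6, 7, 8, 11} ✓

{1, 2, 3, 4, 5, 6, 7, 8, 11}


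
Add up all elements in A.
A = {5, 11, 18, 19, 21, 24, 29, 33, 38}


Set A = {5, 11, 18, 19, 21, 24, 29, 33, 38}
Sum = 5 + 11 + 18 + 19 + 21 + 24 + 29 + 33 + 38 = 198

198


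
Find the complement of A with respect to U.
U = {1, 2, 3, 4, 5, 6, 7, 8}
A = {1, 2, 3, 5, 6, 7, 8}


Universal set U = {1, 2, 3, 4, 5, 6, 7, 8}
Set A = {1, 2, 3, 5, 6, 7, 8}
A' = U \ A = elements in U but not in A
Checking each element of U:
1 (in A, exclude), 2 (in A, exclude), 3 (in A, exclude), 4 (not in A, include), 5 (in A, exclude), 6 (in A, exclude), 7 (in A, exclude), 8 (in A, exclude)
A' = {4}

{4}


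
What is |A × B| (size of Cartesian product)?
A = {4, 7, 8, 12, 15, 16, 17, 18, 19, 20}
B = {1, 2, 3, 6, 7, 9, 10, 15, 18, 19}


Set A = {4, 7, 8, 12, 15, 16, 17, 18, 19, 20} has 10 elements.
Set B = {1, 2, 3, 6, 7, 9, 10, 15, 18, 19} has 10 elements.
|A × B| = |A| × |B| = 10 × 10 = 100

100


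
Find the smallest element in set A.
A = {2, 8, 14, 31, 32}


Set A = {2, 8, 14, 31, 32}
Elements in ascending order: 2, 8, 14, 31, 32
The smallest element is 2.

2


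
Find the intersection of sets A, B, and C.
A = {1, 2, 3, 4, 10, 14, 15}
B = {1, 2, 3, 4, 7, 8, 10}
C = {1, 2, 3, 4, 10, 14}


Set A = {1, 2, 3, 4, 10, 14, 15}
Set B = {1, 2, 3, 4, 7, 8, 10}
Set C = {1, 2, 3, 4, 10, 14}
First, A ∩ B = {1, 2, 3, 4, 10}
Then, (A ∩ B) ∩ C = {1, 2, 3, 4, 10}

{1, 2, 3, 4, 10}


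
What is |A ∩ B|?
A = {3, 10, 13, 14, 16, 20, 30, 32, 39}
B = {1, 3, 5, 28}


Set A = {3, 10, 13, 14, 16, 20, 30, 32, 39}
Set B = {1, 3, 5, 28}
A ∩ B = {3}
|A ∩ B| = 1

1


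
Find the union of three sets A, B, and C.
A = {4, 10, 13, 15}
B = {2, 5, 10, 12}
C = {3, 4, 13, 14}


Set A = {4, 10, 13, 15}
Set B = {2, 5, 10, 12}
Set C = {3, 4, 13, 14}
First, A ∪ B = {2, 4, 5, 10, 12, 13, 15}
Then, (A ∪ B) ∪ C = {2, 3, 4, 5, 10, 12, 13, 14, 15}

{2, 3, 4, 5, 10, 12, 13, 14, 15}


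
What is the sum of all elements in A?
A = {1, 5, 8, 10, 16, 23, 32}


Set A = {1, 5, 8, 10, 16, 23, 32}
Sum = 1 + 5 + 8 + 10 + 16 + 23 + 32 = 95

95


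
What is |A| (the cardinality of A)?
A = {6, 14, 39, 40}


Set A = {6, 14, 39, 40}
Listing elements: 6, 14, 39, 40
Counting: 4 elements
|A| = 4

4


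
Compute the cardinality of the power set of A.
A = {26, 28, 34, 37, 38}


Set A = {26, 28, 34, 37, 38}
|A| = 5
The power set P(A) contains all subsets of A.
|P(A)| = 2^|A| = 2^5 = 32

32


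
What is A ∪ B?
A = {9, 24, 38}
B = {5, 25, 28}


Set A = {9, 24, 38}
Set B = {5, 25, 28}
A ∪ B includes all elements in either set.
Elements from A: {9, 24, 38}
Elements from B not already included: {5, 25, 28}
A ∪ B = {5, 9, 24, 25, 28, 38}

{5, 9, 24, 25, 28, 38}


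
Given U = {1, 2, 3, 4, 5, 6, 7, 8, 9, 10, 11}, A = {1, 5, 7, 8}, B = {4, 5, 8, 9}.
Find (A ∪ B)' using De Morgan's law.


U = {1, 2, 3, 4, 5, 6, 7, 8, 9, 10, 11}
A = {1, 5, 7, 8}, B = {4, 5, 8, 9}
A ∪ B = {1, 4, 5, 7, 8, 9}
(A ∪ B)' = U \ (A ∪ B) = {2, 3, 6, 10, 11}
Verification via A' ∩ B': A' = {2, 3, 4, 6, 9, 10, 11}, B' = {1, 2, 3, 6, 7, 10, 11}
A' ∩ B' = {2, 3, 6, 10, 11} ✓

{2, 3, 6, 10, 11}
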